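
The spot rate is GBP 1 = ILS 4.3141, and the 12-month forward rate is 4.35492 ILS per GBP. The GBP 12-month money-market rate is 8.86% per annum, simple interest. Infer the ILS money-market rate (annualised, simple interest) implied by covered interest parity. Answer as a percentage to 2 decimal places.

T = 1 year.
F/S = 4.35492/4.3141 = 1.0094620 = (growth of ILS) / (growth of GBP).
GBP growth factor: 1 + 0.0886×1 = 1.088600.
Hence g_ILS = 1.0989003.
r = (1.0989003 − 1)/1 = 0.098900 → 9.89%.

9.89%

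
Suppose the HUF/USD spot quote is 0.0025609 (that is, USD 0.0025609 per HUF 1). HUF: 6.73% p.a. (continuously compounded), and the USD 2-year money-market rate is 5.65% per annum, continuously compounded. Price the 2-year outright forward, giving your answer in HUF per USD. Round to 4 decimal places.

399.0140

T = 2 years.
USD accumulates by e^(0.0565×2) = 1.119631933.
HUF accumulates by e^(0.0673×2) = 1.144079061.
CIP: F = S · (grow USD)/(grow HUF) = 0.0025609 × 1.119631933/1.144079061 = 0.00250617769 USD per HUF.
Quoted the other way: 1/0.00250617769 = 399.0140 HUF per USD.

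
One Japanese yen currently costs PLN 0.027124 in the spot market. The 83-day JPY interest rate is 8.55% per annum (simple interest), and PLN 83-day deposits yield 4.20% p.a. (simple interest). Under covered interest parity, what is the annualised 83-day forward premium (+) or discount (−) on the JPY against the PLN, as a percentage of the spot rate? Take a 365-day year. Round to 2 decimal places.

-4.27%

T = 83/365 years.
F = S · g_PLN/g_JPY = 0.027124 × 1.0095507/1.0194425 = 0.026860812.
(F − S)/S ÷ T = (0.026860812 − 0.027124)/0.027124/(83/365) = -0.042670 → -4.27%.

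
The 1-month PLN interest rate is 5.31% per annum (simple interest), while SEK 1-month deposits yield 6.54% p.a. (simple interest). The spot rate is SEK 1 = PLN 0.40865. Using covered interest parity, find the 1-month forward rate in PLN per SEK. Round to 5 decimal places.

T = 1/12 years.
PLN accumulates by 1 + 0.0531×1/12 = 1.004425.
SEK growth factor: 1 + 0.0654×1/12 = 1.005450.
So F = 0.40865 × 1.004425 / 1.005450 = 0.4082334 (PLN/SEK).

0.40823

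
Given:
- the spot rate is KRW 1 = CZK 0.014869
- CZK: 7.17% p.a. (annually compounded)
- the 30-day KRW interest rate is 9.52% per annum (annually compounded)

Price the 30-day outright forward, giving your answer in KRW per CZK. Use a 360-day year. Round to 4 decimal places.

T = 30/360 years.
Growth of 1 CZK over T: (1 + 0.0717)^(30/360) = 1.0057872.
Growth of 1 KRW over T: (1 + 0.0952)^(30/360) = 1.00760687.
Forward (CZK per KRW) = 0.014869 × 1.0057872 / 1.00760687 = 0.014842148.
Invert for KRW per CZK: 1 / 0.014842148 = 67.3757.

67.3757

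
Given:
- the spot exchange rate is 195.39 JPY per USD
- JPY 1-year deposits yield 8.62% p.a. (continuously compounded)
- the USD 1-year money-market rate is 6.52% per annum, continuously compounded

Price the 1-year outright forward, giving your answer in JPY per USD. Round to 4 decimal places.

199.5366

T = 1 year.
Growth of 1 JPY over T: e^(0.0862×1) = 1.090024311.
USD growth factor: e^(0.0652×1) = 1.067372478.
So F = 195.39 × 1.090024311 / 1.067372478 = 199.536577 (JPY/USD).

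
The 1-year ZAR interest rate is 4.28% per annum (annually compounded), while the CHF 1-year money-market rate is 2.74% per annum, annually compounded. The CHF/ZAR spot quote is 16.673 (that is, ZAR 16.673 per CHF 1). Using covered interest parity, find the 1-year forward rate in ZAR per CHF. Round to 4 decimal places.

16.9229

T = 1 year.
ZAR growth factor: (1 + 0.0428)^1 = 1.042800.
Growth of 1 CHF over T: (1 + 0.0274)^1 = 1.027400.
Forward (ZAR per CHF) = 16.673 × 1.042800 / 1.027400 = 16.922916.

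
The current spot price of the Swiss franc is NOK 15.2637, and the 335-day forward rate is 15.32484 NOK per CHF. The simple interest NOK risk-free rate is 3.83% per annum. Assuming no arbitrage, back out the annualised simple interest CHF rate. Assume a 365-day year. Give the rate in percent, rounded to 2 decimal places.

3.38%

T = 335/365 years.
By CIP, F/S equals the NOK-to-CHF growth ratio: 15.32484/15.2637 = 1.0040056.
The NOK side grows by 1 + 0.0383×335/365 = 1.0351521.
Hence g_CHF = 1.0310222.
(1.0310222 − 1)/T = 0.033800, i.e. 3.38%.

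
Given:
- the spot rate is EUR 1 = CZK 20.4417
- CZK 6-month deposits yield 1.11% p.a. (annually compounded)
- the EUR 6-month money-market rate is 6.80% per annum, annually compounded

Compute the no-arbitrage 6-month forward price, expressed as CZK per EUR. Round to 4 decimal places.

T = 6/12 years.
CZK growth factor: (1 + 0.0111)^(6/12) = 1.00553468.
EUR growth factor: (1 + 0.0680)^(6/12) = 1.03344085.
So F = 20.4417 × 1.00553468 / 1.03344085 = 19.889709 (CZK/EUR).

19.8897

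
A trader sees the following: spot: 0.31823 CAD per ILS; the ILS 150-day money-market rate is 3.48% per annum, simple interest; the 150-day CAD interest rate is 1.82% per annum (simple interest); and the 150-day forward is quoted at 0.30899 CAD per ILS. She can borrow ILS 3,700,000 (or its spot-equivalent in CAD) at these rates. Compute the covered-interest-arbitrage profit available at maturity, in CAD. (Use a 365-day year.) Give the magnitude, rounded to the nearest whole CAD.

T = 150/365 years.
Route A — deposit ILS, sell forward: 3,700,000 × 1.01430137 × 0.30899 = CAD 1,159,613.23.
Route B — convert at spot, deposit CAD: 3,700,000 × 0.31823 × 1.007479452 = CAD 1,186,257.69.
The quoted forward undervalues ILS, so borrow ILS, convert to CAD at spot, deposit the CAD at 1.82%, and buy ILS forward at 0.30899 to cover the loan.
Profit = 1,186,257.69 − 1,159,613.23 = CAD 26,644.

CAD 26,644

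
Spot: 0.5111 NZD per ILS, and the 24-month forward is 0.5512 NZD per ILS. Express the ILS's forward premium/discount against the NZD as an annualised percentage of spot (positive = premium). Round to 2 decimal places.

+3.92%

T = 2 years.
ILS trades forward at +7.84582% vs spot over the period.
×(1/T) gives 3.92% p.a.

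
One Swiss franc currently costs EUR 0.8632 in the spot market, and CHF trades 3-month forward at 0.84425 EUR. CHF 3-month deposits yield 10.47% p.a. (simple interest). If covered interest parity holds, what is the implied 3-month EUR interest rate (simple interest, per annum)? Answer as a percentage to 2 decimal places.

T = 3/12 years.
F/S = 0.84425/0.8632 = 0.9780468 = (growth of EUR) / (growth of CHF).
CHF growth factor: 1 + 0.1047×3/12 = 1.026175.
Hence g_EUR = 1.0036472.
r = (1.0036472 − 1)/(3/12) = 0.014589 → 1.46%.

1.46%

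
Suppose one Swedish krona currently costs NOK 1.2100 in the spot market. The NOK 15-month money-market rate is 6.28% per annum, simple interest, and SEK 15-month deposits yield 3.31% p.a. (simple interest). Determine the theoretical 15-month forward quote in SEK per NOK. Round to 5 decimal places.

T = 15/12 years.
NOK accumulates by 1 + 0.0628×15/12 = 1.078500.
Growth of 1 SEK over T: 1 + 0.0331×15/12 = 1.041375.
CIP: F = S · (grow NOK)/(grow SEK) = 1.21 × 1.078500/1.041375 = 1.253136 NOK per SEK.
Quoted the other way: 1/1.253136 = 0.79800 SEK per NOK.

0.79800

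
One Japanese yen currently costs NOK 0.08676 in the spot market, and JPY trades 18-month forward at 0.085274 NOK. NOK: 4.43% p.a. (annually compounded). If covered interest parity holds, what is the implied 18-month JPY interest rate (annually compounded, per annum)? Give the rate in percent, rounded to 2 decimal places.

5.64%

T = 18/12 years.
By CIP, F/S equals the NOK-to-JPY growth ratio: 0.085274/0.08676 = 0.9828723.
The NOK side grows by (1 + 0.0443)^(18/12) = 1.0671806.
Hence g_JPY = 1.0857775.
r = 1.0857775^(12/18) − 1 = 0.056397 → 5.64%.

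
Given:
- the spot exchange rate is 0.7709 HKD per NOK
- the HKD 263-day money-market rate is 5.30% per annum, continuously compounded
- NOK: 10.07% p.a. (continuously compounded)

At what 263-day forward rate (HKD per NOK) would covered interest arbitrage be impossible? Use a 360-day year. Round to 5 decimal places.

0.74450

T = 263/360 years.
Growth of 1 HKD over T: e^(0.0530×263/360) = 1.0394788.
NOK growth factor: e^(0.1007×263/360) = 1.0763406.
Forward (HKD per NOK) = 0.7709 × 1.0394788 / 1.0763406 = 0.7444987.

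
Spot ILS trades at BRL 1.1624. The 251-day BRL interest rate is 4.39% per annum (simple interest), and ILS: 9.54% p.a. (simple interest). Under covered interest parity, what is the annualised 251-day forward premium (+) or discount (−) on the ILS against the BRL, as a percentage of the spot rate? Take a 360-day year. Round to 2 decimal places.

T = 251/360 years.
No-arbitrage forward: 1.1624 × 1.0306081 / 1.066515 = 1.1232649 BRL/ILS.
Annualised premium = (F − S)/S × (1/T) = (1.1232649 − 1.1624)/1.1624 ÷ (251/360) = -4.83%.

-4.83%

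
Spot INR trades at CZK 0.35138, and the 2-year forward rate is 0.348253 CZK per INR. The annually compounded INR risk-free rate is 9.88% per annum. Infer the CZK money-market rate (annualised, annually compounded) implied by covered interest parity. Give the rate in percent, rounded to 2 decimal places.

T = 2 years.
By CIP, F/S equals the CZK-to-INR growth ratio: 0.348253/0.35138 = 0.9911008.
The INR side grows by (1 + 0.0988)^2 = 1.2073614.
That pins the CZK growth at 1.1966168.
Annualise: 1.1966168^(1/2) − 1 = 0.093900 = 9.39%.

9.39%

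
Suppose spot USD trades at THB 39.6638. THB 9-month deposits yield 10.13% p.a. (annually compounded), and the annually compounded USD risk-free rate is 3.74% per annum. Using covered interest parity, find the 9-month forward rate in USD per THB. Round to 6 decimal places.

0.024107

T = 9/12 years.
THB growth factor: (1 + 0.1013)^(9/12) = 1.0750514.
Growth of 1 USD over T: (1 + 0.0374)^(9/12) = 1.0279209.
So F = 39.6638 × 1.0750514 / 1.0279209 = 41.48240 (THB/USD).
Invert for USD per THB: 1 / 41.48240 = 0.024107.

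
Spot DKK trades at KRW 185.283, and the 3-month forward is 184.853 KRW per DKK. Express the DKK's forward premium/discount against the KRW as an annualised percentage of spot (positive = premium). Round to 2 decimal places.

-0.93%

T = 3/12 years.
DKK trades forward at -0.23208% vs spot over the period.
Per annum: -0.0023208 / (3/12) = -0.009283 = -0.93%.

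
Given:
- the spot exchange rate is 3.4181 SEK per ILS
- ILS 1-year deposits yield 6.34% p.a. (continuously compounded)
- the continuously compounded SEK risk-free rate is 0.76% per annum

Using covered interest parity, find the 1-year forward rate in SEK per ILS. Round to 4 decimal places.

3.2326

T = 1 year.
SEK accumulates by e^(0.0076×1) = 1.007629.
ILS growth factor: e^(0.0634×1) = 1.0654529.
So F = 3.4181 × 1.007629 / 1.0654529 = 3.232594 (SEK/ILS).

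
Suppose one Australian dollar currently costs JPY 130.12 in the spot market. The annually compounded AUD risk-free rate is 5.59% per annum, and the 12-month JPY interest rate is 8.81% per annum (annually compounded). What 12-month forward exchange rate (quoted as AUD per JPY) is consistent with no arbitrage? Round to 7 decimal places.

0.0074578

T = 1 year.
JPY accumulates by (1 + 0.0881)^1 = 1.088100.
Growth of 1 AUD over T: (1 + 0.0559)^1 = 1.055900.
So F = 130.12 × 1.088100 / 1.055900 = 134.0881 (JPY/AUD).
Invert for AUD per JPY: 1 / 134.0881 = 0.0074578.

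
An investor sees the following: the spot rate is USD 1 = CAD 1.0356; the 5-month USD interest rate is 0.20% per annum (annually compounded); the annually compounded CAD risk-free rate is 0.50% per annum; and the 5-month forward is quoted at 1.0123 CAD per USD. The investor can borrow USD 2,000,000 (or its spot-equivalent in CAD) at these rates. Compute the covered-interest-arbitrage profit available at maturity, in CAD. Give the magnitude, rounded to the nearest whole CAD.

CAD 49,223

T = 5/12 years.
Route A — deposit USD, sell forward: 2,000,000 × 1.000832848 × 1.0123 = CAD 2,026,286.18.
Route B — convert at spot, deposit CAD: 2,000,000 × 1.0356 × 1.002080303 = CAD 2,075,508.72.
The quoted forward undervalues USD, so borrow USD, convert to CAD at spot, deposit the CAD at 0.50%, and buy USD forward at 1.0123 to cover the loan.
Arbitrage profit = |2,026,286.18 − 2,075,508.72| = CAD 49,223.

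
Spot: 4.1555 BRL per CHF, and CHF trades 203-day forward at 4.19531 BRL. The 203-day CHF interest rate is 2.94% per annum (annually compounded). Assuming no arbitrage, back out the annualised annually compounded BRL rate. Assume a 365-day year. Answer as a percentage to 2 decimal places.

4.72%

T = 203/365 years.
By CIP, F/S equals the BRL-to-CHF growth ratio: 4.19531/4.1555 = 1.0095801.
The CHF side grows by (1 + 0.0294)^(203/365) = 1.016246.
So the BRL growth factor = 1.0259817.
r = 1.0259817^(365/203) − 1 = 0.047199 → 4.72%.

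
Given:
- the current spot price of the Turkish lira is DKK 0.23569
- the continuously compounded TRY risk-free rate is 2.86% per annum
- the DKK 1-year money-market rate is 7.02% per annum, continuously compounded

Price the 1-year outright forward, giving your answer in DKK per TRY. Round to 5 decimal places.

0.24570

T = 1 year.
DKK accumulates by e^(0.0702×1) = 1.0727227.
TRY growth factor: e^(0.0286×1) = 1.0290129.
CIP: F = S · (grow DKK)/(grow TRY) = 0.23569 × 1.0727227/1.0290129 = 0.2457015 DKK per TRY.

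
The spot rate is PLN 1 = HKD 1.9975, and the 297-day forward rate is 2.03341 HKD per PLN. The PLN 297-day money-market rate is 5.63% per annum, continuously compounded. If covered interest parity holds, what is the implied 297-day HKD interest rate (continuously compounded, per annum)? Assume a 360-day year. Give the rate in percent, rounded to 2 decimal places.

T = 297/360 years.
F/S = 2.03341/1.9975 = 1.0179775 = (growth of HKD) / (growth of PLN).
PLN growth factor: e^(0.0563×297/360) = 1.0475431.
So the HKD growth factor = 1.0663753.
Take logs: ln 1.0663753 / (297/360) = 0.077897, so 7.79%.

7.79%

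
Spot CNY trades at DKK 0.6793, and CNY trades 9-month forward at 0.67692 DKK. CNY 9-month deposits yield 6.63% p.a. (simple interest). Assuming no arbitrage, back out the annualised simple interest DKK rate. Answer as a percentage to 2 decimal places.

6.14%

T = 9/12 years.
F/S = 0.67692/0.6793 = 0.9964964 = (growth of DKK) / (growth of CNY).
CNY growth factor: 1 + 0.0663×9/12 = 1.049725.
So the DKK growth factor = 1.0460472.
(1.0460472 − 1)/T = 0.061396, i.e. 6.14%.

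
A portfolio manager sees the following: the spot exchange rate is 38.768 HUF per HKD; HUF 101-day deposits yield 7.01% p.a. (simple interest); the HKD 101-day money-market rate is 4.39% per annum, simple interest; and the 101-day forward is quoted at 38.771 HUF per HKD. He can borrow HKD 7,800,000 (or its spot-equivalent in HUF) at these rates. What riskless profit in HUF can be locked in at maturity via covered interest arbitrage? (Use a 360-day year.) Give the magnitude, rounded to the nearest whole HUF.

HUF 2,199,049

T = 101/360 years.
Route A — deposit HKD, sell forward: 7,800,000 × 1.01231638889 × 38.771 = HUF 306,138,445.97.
Route B — convert at spot, deposit HUF: 7,800,000 × 38.768 × 1.01966694444 = HUF 308,337,495.20.
The quoted forward undervalues HKD, so borrow HKD, convert to HUF at spot, deposit the HUF at 7.01%, and buy HKD forward at 38.771 to cover the loan.
Arbitrage profit = |306,138,445.97 − 308,337,495.20| = HUF 2,199,049.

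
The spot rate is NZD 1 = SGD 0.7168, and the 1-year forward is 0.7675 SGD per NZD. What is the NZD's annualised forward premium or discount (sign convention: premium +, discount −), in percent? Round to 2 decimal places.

T = 1 year.
Period premium: (0.7675 − 0.7168)/0.7168 = 0.0707310.
×(1/T) gives 7.07% p.a.

+7.07%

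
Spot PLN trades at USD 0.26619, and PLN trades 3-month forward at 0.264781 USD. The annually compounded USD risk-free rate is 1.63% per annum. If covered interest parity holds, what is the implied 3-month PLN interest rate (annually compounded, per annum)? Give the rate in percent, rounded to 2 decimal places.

3.81%

T = 3/12 years.
CIP gives F = S · g_USD/g_PLN, so g_USD/g_PLN = 0.264781/0.26619 = 0.9947068.
The USD side grows by (1 + 0.0163)^(3/12) = 1.0040503.
Hence g_PLN = 1.0093932.
r = 1.0093932^(12/3) − 1 = 0.038106 → 3.81%.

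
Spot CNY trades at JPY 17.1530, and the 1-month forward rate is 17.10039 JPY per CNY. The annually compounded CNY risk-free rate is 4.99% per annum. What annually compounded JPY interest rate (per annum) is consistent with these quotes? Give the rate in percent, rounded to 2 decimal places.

1.19%

T = 1/12 years.
CIP gives F = S · g_JPY/g_CNY, so g_JPY/g_CNY = 17.10039/17.153 = 0.9969329.
The CNY side grows by (1 + 0.0499)^(1/12) = 1.0040662.
So the JPY growth factor = 1.0009866.
Annualise: 1.0009866^(12/1) − 1 = 0.011904 = 1.19%.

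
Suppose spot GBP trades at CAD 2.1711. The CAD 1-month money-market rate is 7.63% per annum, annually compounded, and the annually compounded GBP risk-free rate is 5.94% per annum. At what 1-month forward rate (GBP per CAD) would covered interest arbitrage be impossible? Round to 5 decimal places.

T = 1/12 years.
Growth of 1 CAD over T: (1 + 0.0763)^(1/12) = 1.0061462.
Growth of 1 GBP over T: (1 + 0.0594)^(1/12) = 1.0048201.
So F = 2.1711 × 1.0061462 / 1.0048201 = 2.173965 (CAD/GBP).
Invert for GBP per CAD: 1 / 2.173965 = 0.45999.

0.45999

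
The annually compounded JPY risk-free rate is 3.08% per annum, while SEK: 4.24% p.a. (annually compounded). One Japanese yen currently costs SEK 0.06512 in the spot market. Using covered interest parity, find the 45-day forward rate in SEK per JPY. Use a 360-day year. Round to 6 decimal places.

T = 45/360 years.
SEK accumulates by (1 + 0.0424)^(45/360) = 1.0052042.
JPY growth factor: (1 + 0.0308)^(45/360) = 1.0037991.
CIP: F = S · (grow SEK)/(grow JPY) = 0.06512 × 1.0052042/1.0037991 = 0.06521115 SEK per JPY.

0.065211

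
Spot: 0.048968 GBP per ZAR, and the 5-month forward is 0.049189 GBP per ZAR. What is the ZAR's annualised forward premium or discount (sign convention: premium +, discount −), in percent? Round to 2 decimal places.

+1.08%

T = 5/12 years.
(F − S)/S = (0.049189 − 0.048968)/0.048968 = 0.0045132.
Per annum: 0.0045132 / (5/12) = 0.010832 = 1.08%.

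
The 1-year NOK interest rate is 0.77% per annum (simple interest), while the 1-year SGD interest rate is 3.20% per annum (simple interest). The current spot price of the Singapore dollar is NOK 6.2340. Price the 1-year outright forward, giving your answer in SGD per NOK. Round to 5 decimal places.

0.16428

T = 1 year.
NOK growth factor: 1 + 0.0077×1 = 1.007700.
Growth of 1 SGD over T: 1 + 0.0320×1 = 1.032000.
So F = 6.234 × 1.007700 / 1.032000 = 6.087211 (NOK/SGD).
Quoted the other way: 1/6.087211 = 0.16428 SGD per NOK.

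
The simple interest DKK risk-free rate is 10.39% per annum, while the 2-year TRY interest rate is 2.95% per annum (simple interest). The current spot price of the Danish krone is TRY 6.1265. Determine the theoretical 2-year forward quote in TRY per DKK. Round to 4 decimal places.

T = 2 years.
TRY growth factor: 1 + 0.0295×2 = 1.059000.
Growth of 1 DKK over T: 1 + 0.1039×2 = 1.207800.
So F = 6.1265 × 1.059000 / 1.207800 = 5.371720 (TRY/DKK).

5.3717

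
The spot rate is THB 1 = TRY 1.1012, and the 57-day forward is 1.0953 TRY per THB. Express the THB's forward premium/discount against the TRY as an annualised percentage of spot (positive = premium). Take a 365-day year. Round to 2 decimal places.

-3.43%

T = 57/365 years.
Period premium: (1.0953 − 1.1012)/1.1012 = -0.0053578.
Per annum: -0.0053578 / (57/365) = -0.034309 = -3.43%.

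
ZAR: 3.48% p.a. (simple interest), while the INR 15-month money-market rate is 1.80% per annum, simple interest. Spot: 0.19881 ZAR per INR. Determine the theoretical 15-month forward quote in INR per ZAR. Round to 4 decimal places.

T = 15/12 years.
ZAR accumulates by 1 + 0.0348×15/12 = 1.043500.
INR accumulates by 1 + 0.0180×15/12 = 1.022500.
So F = 0.19881 × 1.043500 / 1.022500 = 0.2028931 (ZAR/INR).
Invert for INR per ZAR: 1 / 0.2028931 = 4.9287.

4.9287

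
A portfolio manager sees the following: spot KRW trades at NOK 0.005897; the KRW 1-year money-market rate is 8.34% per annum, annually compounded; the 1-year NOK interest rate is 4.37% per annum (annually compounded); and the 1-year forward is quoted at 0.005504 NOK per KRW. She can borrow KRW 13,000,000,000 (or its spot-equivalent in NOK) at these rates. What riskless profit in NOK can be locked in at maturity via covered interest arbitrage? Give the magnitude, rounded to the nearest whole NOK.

T = 1 year.
Route A — deposit KRW, sell forward: 13,000,000,000 × 1.083400 × 0.005504 = NOK 77,519,436.80.
Route B — convert at spot, deposit NOK: 13,000,000,000 × 0.005897 × 1.043700 = NOK 80,011,085.70.
The quoted forward undervalues KRW, so borrow KRW, convert to NOK at spot, deposit the NOK at 4.37%, and buy KRW forward at 0.005504 to cover the loan.
Arbitrage profit = |77,519,436.80 − 80,011,085.70| = NOK 2,491,649.

NOK 2,491,649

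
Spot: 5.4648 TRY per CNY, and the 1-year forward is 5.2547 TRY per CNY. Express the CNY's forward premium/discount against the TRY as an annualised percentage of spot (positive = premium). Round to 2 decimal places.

T = 1 year.
(F − S)/S = (5.2547 − 5.4648)/5.4648 = -0.0384461.
Annualise by dividing by T: -0.0384461 / 1 = -0.038446 → -3.84%.

-3.84%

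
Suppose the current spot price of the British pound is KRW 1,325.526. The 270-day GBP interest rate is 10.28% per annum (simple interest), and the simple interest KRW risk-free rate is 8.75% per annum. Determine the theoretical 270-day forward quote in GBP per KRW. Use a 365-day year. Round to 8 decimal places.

0.00076244

T = 270/365 years.
Growth of 1 KRW over T: 1 + 0.0875×270/365 = 1.064726.
Growth of 1 GBP over T: 1 + 0.1028×270/365 = 1.0760438.
So F = 1325.526 × 1.064726 / 1.0760438 = 1311.584 (KRW/GBP).
Quoted the other way: 1/1311.584 = 0.00076244 GBP per KRW.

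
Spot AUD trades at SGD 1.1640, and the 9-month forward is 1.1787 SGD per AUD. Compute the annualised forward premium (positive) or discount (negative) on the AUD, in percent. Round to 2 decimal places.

T = 9/12 years.
Period premium: (1.1787 − 1.164)/1.164 = 0.0126289.
×(1/T) gives 1.68% p.a.

+1.68%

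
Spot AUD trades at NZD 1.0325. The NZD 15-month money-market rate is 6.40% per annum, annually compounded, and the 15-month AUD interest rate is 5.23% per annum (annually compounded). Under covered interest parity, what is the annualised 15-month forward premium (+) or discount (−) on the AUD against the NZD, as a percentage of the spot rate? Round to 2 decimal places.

+1.11%

T = 15/12 years.
CIP forward (NZD per AUD) = 1.0325 × 1.080630/1.0657969 = 1.0468697.
(F − S)/S ÷ T = (1.0468697 − 1.0325)/1.0325/(15/12) = 0.011134 → 1.11%.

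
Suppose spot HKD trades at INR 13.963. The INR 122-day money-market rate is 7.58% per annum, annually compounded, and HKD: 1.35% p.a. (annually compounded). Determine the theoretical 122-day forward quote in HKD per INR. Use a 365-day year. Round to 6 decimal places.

0.070204

T = 122/365 years.
INR growth factor: (1 + 0.0758)^(122/365) = 1.0247222.
HKD accumulates by (1 + 0.0135)^(122/365) = 1.0044922.
Forward (INR per HKD) = 13.963 × 1.0247222 / 1.0044922 = 14.24421.
Quoted the other way: 1/14.24421 = 0.070204 HKD per INR.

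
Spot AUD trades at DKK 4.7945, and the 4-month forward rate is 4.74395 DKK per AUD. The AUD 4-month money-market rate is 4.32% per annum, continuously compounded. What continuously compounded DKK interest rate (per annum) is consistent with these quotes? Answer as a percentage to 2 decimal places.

1.14%

T = 4/12 years.
By CIP, F/S equals the DKK-to-AUD growth ratio: 4.74395/4.7945 = 0.9894567.
AUD growth factor: e^(0.0432×4/12) = 1.0145042.
That pins the DKK growth at 1.003808.
Take logs: ln 1.003808 / (4/12) = 0.011402, so 1.14%.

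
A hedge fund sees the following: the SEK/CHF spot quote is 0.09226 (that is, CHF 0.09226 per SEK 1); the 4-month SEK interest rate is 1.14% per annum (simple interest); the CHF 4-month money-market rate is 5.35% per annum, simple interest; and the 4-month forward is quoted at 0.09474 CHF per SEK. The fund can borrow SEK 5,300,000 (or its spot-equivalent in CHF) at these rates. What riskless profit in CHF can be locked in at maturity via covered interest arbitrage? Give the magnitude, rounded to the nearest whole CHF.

CHF 6,332

T = 4/12 years.
Keep in SEK, deliver into the forward: 5,300,000·1.003800·0.09474 = CHF 504,030.06.
Swap to CHF now, deposit: 5,300,000·0.09226·1.01783333 = CHF 497,698.11.
The quoted forward overvalues SEK, so borrow CHF, buy SEK at spot, deposit the SEK at 1.14%, and sell the proceeds forward at 0.09474.
Profit = 504,030.06 − 497,698.11 = CHF 6,332.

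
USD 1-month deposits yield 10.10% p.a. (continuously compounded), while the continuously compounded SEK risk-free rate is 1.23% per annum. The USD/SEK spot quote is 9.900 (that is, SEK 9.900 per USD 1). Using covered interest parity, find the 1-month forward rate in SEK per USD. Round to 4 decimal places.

T = 1/12 years.
Growth of 1 SEK over T: e^(0.0123×1/12) = 1.0010255.
Growth of 1 USD over T: e^(0.1010×1/12) = 1.0084522.
Forward (SEK per USD) = 9.9 × 1.0010255 / 1.0084522 = 9.827092.

9.8271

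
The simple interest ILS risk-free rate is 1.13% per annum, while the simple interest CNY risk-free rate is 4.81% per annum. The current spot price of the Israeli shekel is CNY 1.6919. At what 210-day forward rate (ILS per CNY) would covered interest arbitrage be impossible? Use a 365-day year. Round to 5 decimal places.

T = 210/365 years.
CNY growth factor: 1 + 0.0481×210/365 = 1.027674.
ILS growth factor: 1 + 0.0113×210/365 = 1.0065014.
So F = 1.6919 × 1.027674 / 1.0065014 = 1.727491 (CNY/ILS).
Quoted the other way: 1/1.727491 = 0.57887 ILS per CNY.

0.57887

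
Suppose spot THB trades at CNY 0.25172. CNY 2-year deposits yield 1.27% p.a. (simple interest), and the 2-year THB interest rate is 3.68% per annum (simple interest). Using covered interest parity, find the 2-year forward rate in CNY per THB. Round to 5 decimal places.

0.24042

T = 2 years.
Growth of 1 CNY over T: 1 + 0.0127×2 = 1.025400.
Growth of 1 THB over T: 1 + 0.0368×2 = 1.073600.
CIP: F = S · (grow CNY)/(grow THB) = 0.25172 × 1.025400/1.073600 = 0.2404189 CNY per THB.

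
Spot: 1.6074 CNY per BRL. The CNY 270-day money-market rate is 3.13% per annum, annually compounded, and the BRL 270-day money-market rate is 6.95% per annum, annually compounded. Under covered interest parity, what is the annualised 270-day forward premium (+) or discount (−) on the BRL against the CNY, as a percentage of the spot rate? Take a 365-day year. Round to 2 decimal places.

T = 270/365 years.
CIP forward (CNY per BRL) = 1.6074 × 1.0230603/1.050959 = 1.5647300.
Annualised premium = (F − S)/S × (1/T) = (1.5647300 − 1.6074)/1.6074 ÷ (270/365) = -3.59%.

-3.59%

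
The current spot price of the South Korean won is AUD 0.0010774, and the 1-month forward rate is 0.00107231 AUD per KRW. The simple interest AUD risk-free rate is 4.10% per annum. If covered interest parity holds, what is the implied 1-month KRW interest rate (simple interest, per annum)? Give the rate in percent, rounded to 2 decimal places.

9.82%

T = 1/12 years.
CIP gives F = S · g_AUD/g_KRW, so g_AUD/g_KRW = 0.00107231/0.0010774 = 0.9952757.
The AUD side grows by 1 + 0.0410×1/12 = 1.0034167.
That pins the KRW growth at 1.0081796.
(1.0081796 − 1)/T = 0.098155, i.e. 9.82%.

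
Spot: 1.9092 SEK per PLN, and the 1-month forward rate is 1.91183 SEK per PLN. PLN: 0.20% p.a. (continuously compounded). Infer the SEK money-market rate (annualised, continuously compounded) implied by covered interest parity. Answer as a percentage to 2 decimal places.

1.85%

T = 1/12 years.
By CIP, F/S equals the SEK-to-PLN growth ratio: 1.91183/1.9092 = 1.0013775.
The PLN side grows by e^(0.0020×1/12) = 1.0001667.
That pins the SEK growth at 1.0015444.
r = ln(1.0015444)/(1/12) = 0.018519 → 1.85%.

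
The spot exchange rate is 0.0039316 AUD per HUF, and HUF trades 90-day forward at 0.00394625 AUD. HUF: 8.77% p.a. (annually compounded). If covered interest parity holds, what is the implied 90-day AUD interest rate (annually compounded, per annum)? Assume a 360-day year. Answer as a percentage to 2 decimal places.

10.40%

T = 90/360 years.
By CIP, F/S equals the AUD-to-HUF growth ratio: 0.00394625/0.0039316 = 1.0037262.
HUF growth factor: (1 + 0.0877)^(90/360) = 1.0212387.
So the AUD growth factor = 1.025044.
Annualise: 1.025044^(360/90) − 1 = 0.104002 = 10.40%.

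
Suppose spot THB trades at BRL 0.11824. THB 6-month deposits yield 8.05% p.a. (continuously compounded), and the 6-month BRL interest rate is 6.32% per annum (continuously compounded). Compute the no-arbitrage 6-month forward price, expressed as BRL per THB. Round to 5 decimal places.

T = 6/12 years.
Growth of 1 BRL over T: e^(0.0632×6/12) = 1.0321046.
Growth of 1 THB over T: e^(0.0805×6/12) = 1.041071.
Forward (BRL per THB) = 0.11824 × 1.0321046 / 1.041071 = 0.1172216.

0.11722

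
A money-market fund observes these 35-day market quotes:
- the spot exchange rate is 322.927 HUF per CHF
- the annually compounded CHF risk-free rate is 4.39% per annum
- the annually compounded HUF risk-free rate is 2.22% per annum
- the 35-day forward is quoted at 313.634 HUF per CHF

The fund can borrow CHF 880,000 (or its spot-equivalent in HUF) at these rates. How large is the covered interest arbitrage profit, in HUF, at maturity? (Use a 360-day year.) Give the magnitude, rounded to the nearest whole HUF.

HUF 7,629,863

T = 35/360 years.
Route A — deposit CHF, sell forward: 880,000 × 1.00418576227 × 313.634 = HUF 277,153,181.68.
Route B — convert at spot, deposit HUF: 880,000 × 322.927 × 1.00213700475 = HUF 284,783,044.95.
The quoted forward undervalues CHF, so borrow CHF, convert to HUF at spot, deposit the HUF at 2.22%, and buy CHF forward at 313.634 to cover the loan.
Arbitrage profit = |277,153,181.68 − 284,783,044.95| = HUF 7,629,863.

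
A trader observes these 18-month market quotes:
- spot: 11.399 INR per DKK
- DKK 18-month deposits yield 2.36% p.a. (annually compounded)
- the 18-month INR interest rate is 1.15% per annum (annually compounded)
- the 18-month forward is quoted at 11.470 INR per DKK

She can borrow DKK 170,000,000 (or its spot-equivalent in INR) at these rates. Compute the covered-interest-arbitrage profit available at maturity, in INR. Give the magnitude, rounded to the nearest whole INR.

INR 47,978,640

T = 18/12 years.
Invest the DKK and cover forward: 170,000,000 × 1.03560804567 × 11.470 = INR 2,019,332,128.25.
Convert at spot and invest in INR: 170,000,000 × 11.399 × 1.017299499103 = INR 1,971,353,488.35.
The quoted forward overvalues DKK, so borrow INR, buy DKK at spot, deposit the DKK at 2.36%, and sell the proceeds forward at 11.470.
The gap between the two covered legs is INR 47,978,640.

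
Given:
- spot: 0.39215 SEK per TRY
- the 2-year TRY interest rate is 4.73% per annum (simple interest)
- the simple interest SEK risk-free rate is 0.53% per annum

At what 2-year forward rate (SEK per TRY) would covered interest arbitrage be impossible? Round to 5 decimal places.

0.36206

T = 2 years.
SEK accumulates by 1 + 0.0053×2 = 1.010600.
TRY accumulates by 1 + 0.0473×2 = 1.094600.
CIP: F = S · (grow SEK)/(grow TRY) = 0.39215 × 1.010600/1.094600 = 0.3620563 SEK per TRY.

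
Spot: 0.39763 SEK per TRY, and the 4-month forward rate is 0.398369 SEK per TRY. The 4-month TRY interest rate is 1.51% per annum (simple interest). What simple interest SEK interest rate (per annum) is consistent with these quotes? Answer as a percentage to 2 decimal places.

T = 4/12 years.
By CIP, F/S equals the SEK-to-TRY growth ratio: 0.398369/0.39763 = 1.0018585.
The TRY side grows by 1 + 0.0151×4/12 = 1.0050333.
That pins the SEK growth at 1.0069012.
r = (1.0069012 − 1)/(4/12) = 0.020704 → 2.07%.

2.07%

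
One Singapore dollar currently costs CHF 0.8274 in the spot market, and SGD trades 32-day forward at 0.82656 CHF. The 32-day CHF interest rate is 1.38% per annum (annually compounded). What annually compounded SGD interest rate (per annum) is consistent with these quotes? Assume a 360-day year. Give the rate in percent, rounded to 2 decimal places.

T = 32/360 years.
CIP gives F = S · g_CHF/g_SGD, so g_CHF/g_SGD = 0.82656/0.8274 = 0.9989848.
CHF growth factor: (1 + 0.0138)^(32/360) = 1.001219.
Hence g_SGD = 1.0022365.
Annualise: 1.0022365^(360/32) − 1 = 0.025451 = 2.55%.

2.55%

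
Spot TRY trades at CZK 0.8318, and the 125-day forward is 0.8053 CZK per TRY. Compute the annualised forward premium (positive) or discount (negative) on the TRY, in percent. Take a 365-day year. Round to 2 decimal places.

-9.30%

T = 125/365 years.
Period premium: (0.8053 − 0.8318)/0.8318 = -0.0318586.
×(1/T) gives -9.30% p.a.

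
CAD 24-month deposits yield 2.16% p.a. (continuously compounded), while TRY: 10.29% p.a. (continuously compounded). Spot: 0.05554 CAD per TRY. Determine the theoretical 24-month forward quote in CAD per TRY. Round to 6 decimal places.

T = 2 years.
CAD accumulates by e^(0.0216×2) = 1.0441467.
Growth of 1 TRY over T: e^(0.1029×2) = 1.2285075.
So F = 0.05554 × 1.0441467 / 1.2285075 = 0.04720517 (CAD/TRY).

0.047205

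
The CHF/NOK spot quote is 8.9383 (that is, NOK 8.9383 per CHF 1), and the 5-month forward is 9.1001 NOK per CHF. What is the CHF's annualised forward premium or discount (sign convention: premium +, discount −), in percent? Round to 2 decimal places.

+4.34%

T = 5/12 years.
CHF trades forward at +1.81019% vs spot over the period.
Per annum: 0.0181019 / (5/12) = 0.043445 = 4.34%.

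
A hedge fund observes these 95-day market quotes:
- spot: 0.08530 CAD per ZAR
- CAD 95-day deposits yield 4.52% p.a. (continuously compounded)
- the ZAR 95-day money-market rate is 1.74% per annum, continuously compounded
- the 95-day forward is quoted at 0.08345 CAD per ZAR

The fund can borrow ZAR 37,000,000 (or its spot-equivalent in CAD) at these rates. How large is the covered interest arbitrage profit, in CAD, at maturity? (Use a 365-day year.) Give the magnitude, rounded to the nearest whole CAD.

CAD 91,784

T = 95/365 years.
Invest the ZAR and cover forward: 37,000,000 × 1.004539037 × 0.08345 = CAD 3,101,664.96.
Convert at spot and invest in CAD: 37,000,000 × 0.08530 × 1.011833856 = CAD 3,193,448.83.
The quoted forward undervalues ZAR, so borrow ZAR, convert to CAD at spot, deposit the CAD at 4.52%, and buy ZAR forward at 0.08345 to cover the loan.
Arbitrage profit = |3,101,664.96 − 3,193,448.83| = CAD 91,784.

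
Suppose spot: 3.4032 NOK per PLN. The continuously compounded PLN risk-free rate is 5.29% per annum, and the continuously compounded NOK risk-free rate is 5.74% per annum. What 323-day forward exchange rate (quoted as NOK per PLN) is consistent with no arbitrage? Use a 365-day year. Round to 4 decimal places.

T = 323/365 years.
NOK growth factor: e^(0.0574×323/365) = 1.0521073.
PLN growth factor: e^(0.0529×323/365) = 1.0479259.
So F = 3.4032 × 1.0521073 / 1.0479259 = 3.416779 (NOK/PLN).

3.4168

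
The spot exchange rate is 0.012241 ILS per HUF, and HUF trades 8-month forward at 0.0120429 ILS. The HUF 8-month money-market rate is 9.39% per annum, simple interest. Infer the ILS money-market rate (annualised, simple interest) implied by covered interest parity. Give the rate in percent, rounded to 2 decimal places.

6.81%

T = 8/12 years.
By CIP, F/S equals the ILS-to-HUF growth ratio: 0.0120429/0.012241 = 0.9838167.
The HUF side grows by 1 + 0.0939×8/12 = 1.062600.
Hence g_ILS = 1.0454036.
r = (1.0454036 − 1)/(8/12) = 0.068105 → 6.81%.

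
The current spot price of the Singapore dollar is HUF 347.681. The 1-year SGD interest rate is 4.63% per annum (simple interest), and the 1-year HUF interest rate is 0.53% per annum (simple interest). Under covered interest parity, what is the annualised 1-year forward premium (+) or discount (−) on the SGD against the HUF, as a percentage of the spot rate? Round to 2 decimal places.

-3.92%

T = 1 year.
CIP forward (HUF per SGD) = 347.681 × 1.005300/1.046300 = 334.056876.
(F − S)/S ÷ T = (334.056876 − 347.681)/347.681/1 = -0.039186 → -3.92%.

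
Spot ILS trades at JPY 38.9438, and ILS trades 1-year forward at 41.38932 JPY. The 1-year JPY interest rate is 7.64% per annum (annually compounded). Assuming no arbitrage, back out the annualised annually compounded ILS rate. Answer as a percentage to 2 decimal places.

T = 1 year.
CIP gives F = S · g_JPY/g_ILS, so g_JPY/g_ILS = 41.38932/38.9438 = 1.0627961.
The JPY side grows by (1 + 0.0764)^1 = 1.076400.
That pins the ILS growth at 1.0128001.
Annualise: 1.0128001^(1/1) − 1 = 0.012800 = 1.28%.

1.28%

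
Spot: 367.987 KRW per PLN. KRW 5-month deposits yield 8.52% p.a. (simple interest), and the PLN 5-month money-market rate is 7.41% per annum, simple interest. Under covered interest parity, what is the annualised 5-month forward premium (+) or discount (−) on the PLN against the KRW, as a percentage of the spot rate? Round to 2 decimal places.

+1.08%

T = 5/12 years.
CIP forward (KRW per PLN) = 367.987 × 1.035500/1.030875 = 369.637966.
(F − S)/S ÷ T = (369.637966 − 367.987)/367.987/(5/12) = 0.010768 → 1.08%.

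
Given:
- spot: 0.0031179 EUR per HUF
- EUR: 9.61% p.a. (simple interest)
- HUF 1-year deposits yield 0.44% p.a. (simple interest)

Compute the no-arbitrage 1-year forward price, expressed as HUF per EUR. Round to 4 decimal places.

293.8965

T = 1 year.
Growth of 1 EUR over T: 1 + 0.0961×1 = 1.096100.
Growth of 1 HUF over T: 1 + 0.0044×1 = 1.004400.
Forward (EUR per HUF) = 0.0031179 × 1.096100 / 1.004400 = 0.00340255893.
Quoted the other way: 1/0.00340255893 = 293.8965 HUF per EUR.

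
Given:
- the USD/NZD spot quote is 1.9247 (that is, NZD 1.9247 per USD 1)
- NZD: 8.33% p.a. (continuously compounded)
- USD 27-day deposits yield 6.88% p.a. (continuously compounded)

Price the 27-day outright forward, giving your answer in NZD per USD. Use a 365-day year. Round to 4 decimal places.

T = 27/365 years.
NZD accumulates by e^(0.0833×27/365) = 1.0061809.
USD accumulates by e^(0.0688×27/365) = 1.0051023.
So F = 1.9247 × 1.0061809 / 1.0051023 = 1.926765 (NZD/USD).

1.9268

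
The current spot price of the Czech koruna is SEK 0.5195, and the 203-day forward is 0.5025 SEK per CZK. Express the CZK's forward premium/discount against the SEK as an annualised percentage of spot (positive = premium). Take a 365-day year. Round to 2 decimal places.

-5.88%

T = 203/365 years.
CZK trades forward at -3.27238% vs spot over the period.
×(1/T) gives -5.88% p.a.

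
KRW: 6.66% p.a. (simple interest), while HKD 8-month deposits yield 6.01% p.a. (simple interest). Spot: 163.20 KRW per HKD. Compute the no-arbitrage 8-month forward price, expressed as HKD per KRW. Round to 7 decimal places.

0.0061020

T = 8/12 years.
KRW accumulates by 1 + 0.0666×8/12 = 1.044400.
HKD growth factor: 1 + 0.0601×8/12 = 1.0400667.
So F = 163.2 × 1.044400 / 1.0400667 = 163.8800 (KRW/HKD).
Quoted the other way: 1/163.8800 = 0.0061020 HKD per KRW.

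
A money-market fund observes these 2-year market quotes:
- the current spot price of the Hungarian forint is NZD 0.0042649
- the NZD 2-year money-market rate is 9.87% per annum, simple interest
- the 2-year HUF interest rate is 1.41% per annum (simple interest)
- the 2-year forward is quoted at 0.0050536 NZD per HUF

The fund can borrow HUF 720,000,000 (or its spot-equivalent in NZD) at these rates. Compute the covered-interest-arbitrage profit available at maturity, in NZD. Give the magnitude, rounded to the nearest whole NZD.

NZD 64,311

T = 2 years.
Invest the HUF and cover forward: 720,000,000 × 1.028200 × 0.0050536 = NZD 3,741,200.29.
Convert at spot and invest in NZD: 720,000,000 × 0.0042649 × 1.197400 = NZD 3,676,889.71.
The quoted forward overvalues HUF, so borrow NZD, buy HUF at spot, deposit the HUF at 1.41%, and sell the proceeds forward at 0.0050536.
Arbitrage profit = |3,741,200.29 − 3,676,889.71| = NZD 64,311.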